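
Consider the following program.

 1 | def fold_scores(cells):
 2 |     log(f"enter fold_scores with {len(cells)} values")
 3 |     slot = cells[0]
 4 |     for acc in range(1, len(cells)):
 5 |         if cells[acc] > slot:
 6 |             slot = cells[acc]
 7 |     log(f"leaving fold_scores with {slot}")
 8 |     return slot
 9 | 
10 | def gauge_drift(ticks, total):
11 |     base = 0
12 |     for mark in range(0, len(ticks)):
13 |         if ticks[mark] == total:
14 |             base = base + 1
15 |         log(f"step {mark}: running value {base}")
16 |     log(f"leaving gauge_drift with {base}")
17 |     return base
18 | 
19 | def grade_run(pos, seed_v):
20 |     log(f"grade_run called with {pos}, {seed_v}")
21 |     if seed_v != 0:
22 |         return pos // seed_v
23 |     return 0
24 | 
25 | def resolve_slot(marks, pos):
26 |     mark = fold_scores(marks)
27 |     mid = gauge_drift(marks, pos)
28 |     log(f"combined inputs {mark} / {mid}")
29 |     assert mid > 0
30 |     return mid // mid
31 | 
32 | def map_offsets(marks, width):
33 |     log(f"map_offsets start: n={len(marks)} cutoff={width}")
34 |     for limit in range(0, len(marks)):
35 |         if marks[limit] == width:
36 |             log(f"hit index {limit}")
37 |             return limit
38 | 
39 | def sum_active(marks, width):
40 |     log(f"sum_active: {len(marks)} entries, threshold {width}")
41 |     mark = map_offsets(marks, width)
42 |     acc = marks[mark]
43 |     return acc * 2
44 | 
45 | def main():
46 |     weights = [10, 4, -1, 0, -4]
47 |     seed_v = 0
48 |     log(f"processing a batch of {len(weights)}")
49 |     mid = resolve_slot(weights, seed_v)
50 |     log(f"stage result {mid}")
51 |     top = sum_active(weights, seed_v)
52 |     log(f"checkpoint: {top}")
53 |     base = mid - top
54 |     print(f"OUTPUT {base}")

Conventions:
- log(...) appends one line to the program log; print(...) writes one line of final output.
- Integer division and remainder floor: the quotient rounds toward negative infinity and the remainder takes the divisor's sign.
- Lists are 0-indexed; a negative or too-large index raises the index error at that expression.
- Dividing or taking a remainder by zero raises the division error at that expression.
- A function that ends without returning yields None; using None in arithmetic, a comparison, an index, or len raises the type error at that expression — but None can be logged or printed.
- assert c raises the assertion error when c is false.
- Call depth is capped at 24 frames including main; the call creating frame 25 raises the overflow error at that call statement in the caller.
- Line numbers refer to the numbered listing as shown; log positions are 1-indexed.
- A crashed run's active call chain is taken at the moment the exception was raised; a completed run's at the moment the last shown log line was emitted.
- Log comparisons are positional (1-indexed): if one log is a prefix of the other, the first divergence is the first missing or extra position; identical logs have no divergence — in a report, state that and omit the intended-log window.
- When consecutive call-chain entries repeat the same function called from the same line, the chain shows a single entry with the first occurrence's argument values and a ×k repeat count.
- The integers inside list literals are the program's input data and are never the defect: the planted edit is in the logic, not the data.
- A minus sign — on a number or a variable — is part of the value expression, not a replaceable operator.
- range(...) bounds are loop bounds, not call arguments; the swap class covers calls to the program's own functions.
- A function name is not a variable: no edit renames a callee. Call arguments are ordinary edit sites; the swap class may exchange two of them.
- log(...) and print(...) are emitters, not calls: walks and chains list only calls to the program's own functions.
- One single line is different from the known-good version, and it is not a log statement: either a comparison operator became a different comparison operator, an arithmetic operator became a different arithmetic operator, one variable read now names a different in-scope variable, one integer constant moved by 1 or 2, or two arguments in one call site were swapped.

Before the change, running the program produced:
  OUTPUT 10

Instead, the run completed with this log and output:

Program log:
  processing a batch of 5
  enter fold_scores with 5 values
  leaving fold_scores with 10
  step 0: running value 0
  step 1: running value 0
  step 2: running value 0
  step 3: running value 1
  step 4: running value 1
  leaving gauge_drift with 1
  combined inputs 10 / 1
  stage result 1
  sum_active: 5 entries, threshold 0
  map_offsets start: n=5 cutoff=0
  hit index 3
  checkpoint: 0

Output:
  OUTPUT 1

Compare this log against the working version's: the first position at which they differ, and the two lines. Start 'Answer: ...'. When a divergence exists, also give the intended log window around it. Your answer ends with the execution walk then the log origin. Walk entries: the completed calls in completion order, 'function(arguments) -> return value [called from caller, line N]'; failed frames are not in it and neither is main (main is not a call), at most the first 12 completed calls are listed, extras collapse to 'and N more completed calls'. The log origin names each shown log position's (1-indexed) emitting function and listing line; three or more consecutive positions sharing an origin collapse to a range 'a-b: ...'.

Answer: at position 11 the run shows 'stage result 1' where the working version logs 'stage result 10'.
Intended log window:
  9: leaving gauge_drift with 1
  10: combined inputs 10 / 1
  11: stage result 10
  12: sum_active: 5 entries, threshold 0
Execution walk:
  fold_scores([10, 4, -1, 0, -4]) -> 10  [called from resolve_slot, line 26]
  gauge_drift([10, 4, -1, 0, -4], 0) -> 1  [called from resolve_slot, line 27]
  resolve_slot([10, 4, -1, 0, -4], 0) -> 1  [called from main, line 49]
  map_offsets([10, 4, -1, 0, -4], 0) -> 3  [called from sum_active, line 41]
  sum_active([10, 4, -1, 0, -4], 0) -> 0  [called from main, line 51]
Origin of each log line:
  1: emitted by main (line 48)
  2: emitted by fold_scores (line 2)
  3: emitted by fold_scores (line 7)
  4-8: emitted by gauge_drift (line 15)
  9: emitted by gauge_drift (line 16)
  10: emitted by resolve_slot (line 28)
  11: emitted by main (line 50)
  12: emitted by sum_active (line 40)
  13: emitted by map_offsets (line 33)
  14: emitted by map_offsets (line 36)
  15: emitted by main (line 52)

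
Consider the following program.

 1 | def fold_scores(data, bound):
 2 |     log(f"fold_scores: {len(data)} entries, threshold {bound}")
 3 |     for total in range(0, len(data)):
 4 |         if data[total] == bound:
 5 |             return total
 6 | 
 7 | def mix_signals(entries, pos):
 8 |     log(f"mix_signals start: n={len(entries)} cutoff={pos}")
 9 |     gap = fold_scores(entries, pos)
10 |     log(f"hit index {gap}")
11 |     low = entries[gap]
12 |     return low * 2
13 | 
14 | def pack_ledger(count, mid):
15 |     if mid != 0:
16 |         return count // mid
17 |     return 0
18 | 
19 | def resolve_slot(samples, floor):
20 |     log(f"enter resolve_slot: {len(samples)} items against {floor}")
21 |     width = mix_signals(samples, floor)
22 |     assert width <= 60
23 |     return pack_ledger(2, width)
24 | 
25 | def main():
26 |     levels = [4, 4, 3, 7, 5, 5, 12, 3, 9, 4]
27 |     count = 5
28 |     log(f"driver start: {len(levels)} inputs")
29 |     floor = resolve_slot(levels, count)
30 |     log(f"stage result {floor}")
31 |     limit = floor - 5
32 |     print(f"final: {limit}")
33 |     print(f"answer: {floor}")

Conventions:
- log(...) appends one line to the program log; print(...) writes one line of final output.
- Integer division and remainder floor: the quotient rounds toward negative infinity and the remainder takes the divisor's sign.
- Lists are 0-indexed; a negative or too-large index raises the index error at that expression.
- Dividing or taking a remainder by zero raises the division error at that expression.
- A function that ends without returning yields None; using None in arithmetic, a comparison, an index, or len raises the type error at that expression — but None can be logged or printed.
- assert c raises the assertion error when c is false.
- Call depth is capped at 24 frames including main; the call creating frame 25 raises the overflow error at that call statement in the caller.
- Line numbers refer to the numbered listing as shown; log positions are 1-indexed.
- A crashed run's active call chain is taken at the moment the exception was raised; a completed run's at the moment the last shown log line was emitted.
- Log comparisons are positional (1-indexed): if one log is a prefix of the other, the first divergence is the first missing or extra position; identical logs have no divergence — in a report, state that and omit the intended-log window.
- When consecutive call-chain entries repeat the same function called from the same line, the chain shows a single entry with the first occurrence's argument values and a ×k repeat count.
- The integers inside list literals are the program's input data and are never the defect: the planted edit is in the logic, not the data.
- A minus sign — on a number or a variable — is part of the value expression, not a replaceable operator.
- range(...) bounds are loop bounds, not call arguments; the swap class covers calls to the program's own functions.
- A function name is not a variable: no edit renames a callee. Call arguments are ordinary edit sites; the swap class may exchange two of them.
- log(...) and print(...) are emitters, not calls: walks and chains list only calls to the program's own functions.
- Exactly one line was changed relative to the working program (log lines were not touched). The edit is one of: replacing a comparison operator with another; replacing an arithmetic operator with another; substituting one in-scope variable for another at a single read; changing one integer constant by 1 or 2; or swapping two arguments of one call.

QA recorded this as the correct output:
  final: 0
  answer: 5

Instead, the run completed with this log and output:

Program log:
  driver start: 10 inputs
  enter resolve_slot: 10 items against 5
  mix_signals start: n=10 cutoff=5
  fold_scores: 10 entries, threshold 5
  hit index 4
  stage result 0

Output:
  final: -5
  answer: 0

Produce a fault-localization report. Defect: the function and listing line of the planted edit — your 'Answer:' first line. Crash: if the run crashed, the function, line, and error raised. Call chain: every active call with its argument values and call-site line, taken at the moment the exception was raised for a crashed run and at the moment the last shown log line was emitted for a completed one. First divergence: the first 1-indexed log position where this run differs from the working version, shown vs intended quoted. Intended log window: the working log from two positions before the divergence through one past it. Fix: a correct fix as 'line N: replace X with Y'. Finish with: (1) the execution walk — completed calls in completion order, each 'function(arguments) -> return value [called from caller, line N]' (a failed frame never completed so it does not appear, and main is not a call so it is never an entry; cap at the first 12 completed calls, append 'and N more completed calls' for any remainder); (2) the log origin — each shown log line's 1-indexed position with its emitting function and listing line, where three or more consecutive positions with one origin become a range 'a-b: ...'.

Answer: the defect is in resolve_slot at line 23.
Core observation: Position 6 is the first bad log line: 'stage result 0' should read 'stage result 5'.
Call chain: main.
First divergence: position 6 — the shown line 'stage result 0' should read 'stage result 5'.
Intended log window:
  4: fold_scores: 10 entries, threshold 5
  5: hit index 4
  6: stage result 5
Execution walk:
  fold_scores([4, 4, 3, 7, 5, 5, 12, 3, 9, 4], 5) -> 4  [called from mix_signals, line 9]
  mix_signals([4, 4, 3, 7, 5, 5, 12, 3, 9, 4], 5) -> 10  [called from resolve_slot, line 21]
  pack_ledger(2, 10) -> 0  [called from resolve_slot, line 23]
  resolve_slot([4, 4, 3, 7, 5, 5, 12, 3, 9, 4], 5) -> 0  [called from main, line 29]
Log line origins:
  1: emitted by main (line 28)
  2: emitted by resolve_slot (line 20)
  3: emitted by mix_signals (line 8)
  4: emitted by fold_scores (line 2)
  5: emitted by mix_signals (line 10)
  6: emitted by main (line 30)
A correct fix: line 23: replace `pack_ledger(2, width)` with `pack_ledger(width, 2)`.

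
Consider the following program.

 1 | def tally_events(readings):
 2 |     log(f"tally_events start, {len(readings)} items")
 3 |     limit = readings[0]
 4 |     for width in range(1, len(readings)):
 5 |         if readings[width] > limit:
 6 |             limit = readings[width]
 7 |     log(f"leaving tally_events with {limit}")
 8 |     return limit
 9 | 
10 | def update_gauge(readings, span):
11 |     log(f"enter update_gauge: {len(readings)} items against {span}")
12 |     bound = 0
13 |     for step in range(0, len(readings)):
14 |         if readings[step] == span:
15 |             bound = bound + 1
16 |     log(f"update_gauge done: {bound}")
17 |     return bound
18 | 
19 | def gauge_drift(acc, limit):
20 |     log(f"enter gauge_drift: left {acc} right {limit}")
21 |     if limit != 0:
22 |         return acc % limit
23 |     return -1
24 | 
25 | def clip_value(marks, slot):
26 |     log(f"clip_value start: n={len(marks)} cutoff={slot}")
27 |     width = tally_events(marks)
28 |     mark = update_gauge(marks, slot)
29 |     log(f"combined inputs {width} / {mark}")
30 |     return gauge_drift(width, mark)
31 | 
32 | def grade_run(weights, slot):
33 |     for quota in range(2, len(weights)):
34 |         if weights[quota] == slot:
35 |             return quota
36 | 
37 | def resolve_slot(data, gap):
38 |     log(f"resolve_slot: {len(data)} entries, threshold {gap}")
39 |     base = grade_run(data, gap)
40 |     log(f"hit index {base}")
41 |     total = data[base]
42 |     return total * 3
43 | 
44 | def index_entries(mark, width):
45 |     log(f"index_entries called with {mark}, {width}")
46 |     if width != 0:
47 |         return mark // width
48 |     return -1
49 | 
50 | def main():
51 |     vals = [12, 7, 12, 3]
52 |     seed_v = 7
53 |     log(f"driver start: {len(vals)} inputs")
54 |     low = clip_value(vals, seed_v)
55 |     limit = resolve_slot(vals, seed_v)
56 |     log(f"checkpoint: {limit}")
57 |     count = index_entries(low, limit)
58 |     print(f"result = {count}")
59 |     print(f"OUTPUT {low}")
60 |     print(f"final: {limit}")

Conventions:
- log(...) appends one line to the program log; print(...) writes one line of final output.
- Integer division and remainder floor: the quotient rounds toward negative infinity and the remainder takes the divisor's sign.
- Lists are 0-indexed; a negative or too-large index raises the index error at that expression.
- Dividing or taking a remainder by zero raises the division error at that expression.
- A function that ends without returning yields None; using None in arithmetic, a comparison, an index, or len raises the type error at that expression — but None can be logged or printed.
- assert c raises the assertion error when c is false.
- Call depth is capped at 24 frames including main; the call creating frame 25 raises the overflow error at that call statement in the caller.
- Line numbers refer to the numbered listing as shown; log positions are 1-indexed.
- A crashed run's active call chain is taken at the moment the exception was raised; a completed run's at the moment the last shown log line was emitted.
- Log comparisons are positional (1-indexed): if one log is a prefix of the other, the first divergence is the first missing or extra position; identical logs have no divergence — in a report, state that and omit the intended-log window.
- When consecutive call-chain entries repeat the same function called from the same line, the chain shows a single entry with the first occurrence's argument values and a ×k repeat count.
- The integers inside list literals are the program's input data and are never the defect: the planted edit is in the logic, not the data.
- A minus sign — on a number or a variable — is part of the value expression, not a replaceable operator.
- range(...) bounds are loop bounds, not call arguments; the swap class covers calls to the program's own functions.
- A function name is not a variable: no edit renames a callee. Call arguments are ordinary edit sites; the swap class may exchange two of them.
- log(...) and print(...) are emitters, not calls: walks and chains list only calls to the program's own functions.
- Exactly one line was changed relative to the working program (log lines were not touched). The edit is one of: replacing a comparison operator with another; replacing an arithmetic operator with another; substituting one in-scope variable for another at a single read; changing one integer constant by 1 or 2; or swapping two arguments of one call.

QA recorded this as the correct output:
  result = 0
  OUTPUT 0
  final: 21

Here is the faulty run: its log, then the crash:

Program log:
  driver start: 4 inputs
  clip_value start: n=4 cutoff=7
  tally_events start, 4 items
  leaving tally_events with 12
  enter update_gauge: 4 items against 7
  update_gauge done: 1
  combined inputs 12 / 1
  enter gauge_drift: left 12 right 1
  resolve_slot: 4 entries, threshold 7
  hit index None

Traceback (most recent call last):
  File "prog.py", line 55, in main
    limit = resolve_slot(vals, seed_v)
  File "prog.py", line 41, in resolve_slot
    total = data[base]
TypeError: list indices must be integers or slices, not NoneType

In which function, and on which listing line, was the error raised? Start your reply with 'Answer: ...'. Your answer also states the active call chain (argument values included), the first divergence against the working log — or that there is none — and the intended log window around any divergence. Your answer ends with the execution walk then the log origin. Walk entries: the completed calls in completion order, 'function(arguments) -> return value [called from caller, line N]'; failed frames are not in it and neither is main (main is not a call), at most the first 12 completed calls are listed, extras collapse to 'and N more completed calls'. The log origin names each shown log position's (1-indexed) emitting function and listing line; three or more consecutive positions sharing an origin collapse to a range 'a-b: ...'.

Answer: the error was raised in resolve_slot, line 41.
Key observation: Position 10 is the first bad log line: 'hit index None' should read 'hit index 1'.
Call chain: main -> resolve_slot([12, 7, 12, 3], 7) (called at line 55).
First divergence: at position 10 the run shows 'hit index None' where the working version logs 'hit index 1'.
Intended log window:
  8: enter gauge_drift: left 12 right 1
  9: resolve_slot: 4 entries, threshold 7
  10: hit index 1
  11: checkpoint: 21
Execution walk:
  tally_events([12, 7, 12, 3]) -> 12  [called from clip_value, line 27]
  update_gauge([12, 7, 12, 3], 7) -> 1  [called from clip_value, line 28]
  gauge_drift(12, 1) -> 0  [called from clip_value, line 30]
  clip_value([12, 7, 12, 3], 7) -> 0  [called from main, line 54]
  grade_run([12, 7, 12, 3], 7) -> None  [called from resolve_slot, line 39]
Log line origins:
  1: logged in main at line 53
  2: logged in clip_value at line 26
  3: logged in tally_events at line 2
  4: logged in tally_events at line 7
  5: logged in update_gauge at line 11
  6: logged in update_gauge at line 16
  7: logged in clip_value at line 29
  8: logged in gauge_drift at line 20
  9: logged in resolve_slot at line 38
  10: logged in resolve_slot at line 40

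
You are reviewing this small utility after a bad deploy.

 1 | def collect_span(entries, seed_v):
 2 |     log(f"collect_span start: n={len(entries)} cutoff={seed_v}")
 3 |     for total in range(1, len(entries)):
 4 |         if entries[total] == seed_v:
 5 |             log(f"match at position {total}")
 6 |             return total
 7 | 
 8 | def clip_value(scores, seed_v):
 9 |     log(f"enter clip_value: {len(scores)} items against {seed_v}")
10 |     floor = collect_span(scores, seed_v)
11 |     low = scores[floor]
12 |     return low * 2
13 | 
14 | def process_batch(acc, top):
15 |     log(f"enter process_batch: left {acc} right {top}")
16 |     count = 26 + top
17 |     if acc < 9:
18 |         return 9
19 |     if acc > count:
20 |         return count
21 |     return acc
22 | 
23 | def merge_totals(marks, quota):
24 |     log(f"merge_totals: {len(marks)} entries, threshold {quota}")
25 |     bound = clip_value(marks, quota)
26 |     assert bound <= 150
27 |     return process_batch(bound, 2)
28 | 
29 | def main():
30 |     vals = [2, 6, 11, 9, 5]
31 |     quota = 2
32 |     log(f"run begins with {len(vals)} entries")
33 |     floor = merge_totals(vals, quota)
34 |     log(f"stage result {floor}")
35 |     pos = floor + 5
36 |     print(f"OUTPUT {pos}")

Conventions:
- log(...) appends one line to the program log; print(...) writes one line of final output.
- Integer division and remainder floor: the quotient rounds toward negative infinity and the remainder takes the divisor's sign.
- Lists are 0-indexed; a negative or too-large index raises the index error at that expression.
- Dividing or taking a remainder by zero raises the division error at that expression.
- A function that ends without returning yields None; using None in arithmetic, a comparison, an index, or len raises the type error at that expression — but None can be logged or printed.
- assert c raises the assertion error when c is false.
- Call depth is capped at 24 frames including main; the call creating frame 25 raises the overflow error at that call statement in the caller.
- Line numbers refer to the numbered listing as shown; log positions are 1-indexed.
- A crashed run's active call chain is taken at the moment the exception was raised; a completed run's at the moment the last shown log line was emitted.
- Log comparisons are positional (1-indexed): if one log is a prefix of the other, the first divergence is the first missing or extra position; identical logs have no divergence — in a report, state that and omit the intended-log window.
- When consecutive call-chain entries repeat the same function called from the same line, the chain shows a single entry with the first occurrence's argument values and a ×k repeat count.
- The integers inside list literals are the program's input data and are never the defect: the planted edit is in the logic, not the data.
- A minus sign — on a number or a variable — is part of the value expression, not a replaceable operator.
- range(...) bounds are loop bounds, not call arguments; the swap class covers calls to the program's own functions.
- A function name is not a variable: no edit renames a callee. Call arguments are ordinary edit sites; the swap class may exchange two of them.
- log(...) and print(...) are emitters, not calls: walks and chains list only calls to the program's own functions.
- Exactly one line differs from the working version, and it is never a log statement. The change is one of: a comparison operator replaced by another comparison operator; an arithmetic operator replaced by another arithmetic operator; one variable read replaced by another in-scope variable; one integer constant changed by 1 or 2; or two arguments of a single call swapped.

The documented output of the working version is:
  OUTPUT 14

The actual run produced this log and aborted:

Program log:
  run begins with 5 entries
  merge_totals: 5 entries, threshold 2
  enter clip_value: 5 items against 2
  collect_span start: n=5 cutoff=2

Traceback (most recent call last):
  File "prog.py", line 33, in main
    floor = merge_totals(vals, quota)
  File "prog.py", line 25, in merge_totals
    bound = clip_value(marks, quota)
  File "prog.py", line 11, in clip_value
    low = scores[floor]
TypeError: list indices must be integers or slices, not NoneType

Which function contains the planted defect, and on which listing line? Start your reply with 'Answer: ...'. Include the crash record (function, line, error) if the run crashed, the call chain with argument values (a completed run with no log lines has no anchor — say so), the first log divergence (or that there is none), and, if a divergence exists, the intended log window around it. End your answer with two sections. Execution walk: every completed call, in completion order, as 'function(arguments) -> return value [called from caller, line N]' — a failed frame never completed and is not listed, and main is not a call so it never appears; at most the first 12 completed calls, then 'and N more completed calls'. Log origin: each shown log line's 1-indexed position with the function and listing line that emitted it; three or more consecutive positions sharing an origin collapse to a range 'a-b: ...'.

Answer: the defect is in collect_span at line 3.
Key observation: The shown log is a 4-line prefix of the intended one, whose next entry is 'match at position 0'.
Crash: clip_value, line 11, TypeError.
Call chain: main -> merge_totals([2, 6, 11, 9, 5], 2) (called at line 33) -> clip_value([2, 6, 11, 9, 5], 2) (called at line 25).
First divergence: position 5 — the faulty run's log ends after 4 lines; the working version continues with 'match at position 0'.
Intended log window:
  3: enter clip_value: 5 items against 2
  4: collect_span start: n=5 cutoff=2
  5: match at position 0
  6: enter process_batch: left 4 right 2
Execution walk:
  collect_span([2, 6, 11, 9, 5], 2) -> None  [called from clip_value, line 10]
Log line origins:
  1: emitted by main (line 32)
  2: emitted by merge_totals (line 24)
  3: emitted by clip_value (line 9)
  4: emitted by collect_span (line 2)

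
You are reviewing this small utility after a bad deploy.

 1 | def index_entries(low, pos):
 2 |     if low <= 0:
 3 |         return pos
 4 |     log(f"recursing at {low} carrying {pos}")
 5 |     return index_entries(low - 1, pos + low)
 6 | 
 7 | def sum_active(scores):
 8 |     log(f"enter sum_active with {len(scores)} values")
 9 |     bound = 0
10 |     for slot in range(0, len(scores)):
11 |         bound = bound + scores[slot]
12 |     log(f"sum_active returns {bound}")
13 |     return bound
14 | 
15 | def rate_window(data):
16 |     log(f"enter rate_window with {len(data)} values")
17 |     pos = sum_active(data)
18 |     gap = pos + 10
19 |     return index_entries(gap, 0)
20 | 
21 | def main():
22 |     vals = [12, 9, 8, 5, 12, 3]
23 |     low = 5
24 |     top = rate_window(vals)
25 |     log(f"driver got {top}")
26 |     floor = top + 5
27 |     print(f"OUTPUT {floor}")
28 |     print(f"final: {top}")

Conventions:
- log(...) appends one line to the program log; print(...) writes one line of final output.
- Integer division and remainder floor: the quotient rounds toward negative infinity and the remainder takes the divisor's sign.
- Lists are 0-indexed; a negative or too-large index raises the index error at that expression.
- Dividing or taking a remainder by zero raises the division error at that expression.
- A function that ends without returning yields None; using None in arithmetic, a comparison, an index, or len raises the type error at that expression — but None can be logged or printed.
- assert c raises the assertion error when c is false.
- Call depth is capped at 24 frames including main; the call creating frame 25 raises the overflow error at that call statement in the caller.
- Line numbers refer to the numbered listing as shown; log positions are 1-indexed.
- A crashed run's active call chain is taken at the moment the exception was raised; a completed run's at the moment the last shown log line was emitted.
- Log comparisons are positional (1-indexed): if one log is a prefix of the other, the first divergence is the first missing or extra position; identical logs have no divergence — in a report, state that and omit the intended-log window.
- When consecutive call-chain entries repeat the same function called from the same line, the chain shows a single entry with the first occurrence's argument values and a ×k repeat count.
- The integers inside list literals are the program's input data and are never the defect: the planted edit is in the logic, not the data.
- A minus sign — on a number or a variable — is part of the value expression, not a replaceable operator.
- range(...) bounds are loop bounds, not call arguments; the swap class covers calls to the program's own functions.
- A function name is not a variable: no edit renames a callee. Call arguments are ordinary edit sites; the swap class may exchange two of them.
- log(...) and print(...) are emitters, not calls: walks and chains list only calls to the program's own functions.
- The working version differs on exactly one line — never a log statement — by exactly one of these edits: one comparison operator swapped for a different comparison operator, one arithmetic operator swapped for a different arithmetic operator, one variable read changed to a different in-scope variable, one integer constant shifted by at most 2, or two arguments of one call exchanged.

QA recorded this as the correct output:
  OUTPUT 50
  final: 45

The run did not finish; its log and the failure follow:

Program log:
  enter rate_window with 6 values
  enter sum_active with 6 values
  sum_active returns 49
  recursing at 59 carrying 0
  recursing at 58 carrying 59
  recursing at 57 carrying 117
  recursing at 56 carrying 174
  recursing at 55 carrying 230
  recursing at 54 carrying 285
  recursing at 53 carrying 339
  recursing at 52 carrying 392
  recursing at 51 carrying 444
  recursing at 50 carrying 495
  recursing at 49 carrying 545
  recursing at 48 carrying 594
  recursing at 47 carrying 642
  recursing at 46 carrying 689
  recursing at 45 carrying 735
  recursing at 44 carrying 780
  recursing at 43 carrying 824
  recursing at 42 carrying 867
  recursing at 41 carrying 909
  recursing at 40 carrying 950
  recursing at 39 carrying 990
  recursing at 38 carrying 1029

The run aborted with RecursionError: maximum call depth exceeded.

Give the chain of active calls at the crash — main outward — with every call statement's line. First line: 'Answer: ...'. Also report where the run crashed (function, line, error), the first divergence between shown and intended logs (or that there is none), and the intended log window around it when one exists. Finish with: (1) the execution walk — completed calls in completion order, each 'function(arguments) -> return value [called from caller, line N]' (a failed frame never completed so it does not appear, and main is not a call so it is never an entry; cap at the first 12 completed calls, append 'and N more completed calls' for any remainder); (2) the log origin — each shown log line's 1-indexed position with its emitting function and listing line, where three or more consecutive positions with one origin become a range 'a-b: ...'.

Answer: main -> rate_window (called at line 24) -> index_entries (called at line 19) -> index_entries (called at line 5) ×21.
Core observation: At log position 4 the runs split — shown 'recursing at 59 carrying 0', but the working version logs 'recursing at 9 carrying 0'.
Crash: index_entries, line 5, RecursionError.
First divergence: position 4 — the shown line 'recursing at 59 carrying 0' should read 'recursing at 9 carrying 0'.
Intended log window:
  2: enter sum_active with 6 values
  3: sum_active returns 49
  4: recursing at 9 carrying 0
  5: recursing at 8 carrying 9
Execution walk:
  sum_active([12, 9, 8, 5, 12, 3]) -> 49  [called from rate_window, line 17]
Log origin:
  1: from rate_window, line 16
  2: from sum_active, line 8
  3: from sum_active, line 12
  4-25: from index_entries, line 4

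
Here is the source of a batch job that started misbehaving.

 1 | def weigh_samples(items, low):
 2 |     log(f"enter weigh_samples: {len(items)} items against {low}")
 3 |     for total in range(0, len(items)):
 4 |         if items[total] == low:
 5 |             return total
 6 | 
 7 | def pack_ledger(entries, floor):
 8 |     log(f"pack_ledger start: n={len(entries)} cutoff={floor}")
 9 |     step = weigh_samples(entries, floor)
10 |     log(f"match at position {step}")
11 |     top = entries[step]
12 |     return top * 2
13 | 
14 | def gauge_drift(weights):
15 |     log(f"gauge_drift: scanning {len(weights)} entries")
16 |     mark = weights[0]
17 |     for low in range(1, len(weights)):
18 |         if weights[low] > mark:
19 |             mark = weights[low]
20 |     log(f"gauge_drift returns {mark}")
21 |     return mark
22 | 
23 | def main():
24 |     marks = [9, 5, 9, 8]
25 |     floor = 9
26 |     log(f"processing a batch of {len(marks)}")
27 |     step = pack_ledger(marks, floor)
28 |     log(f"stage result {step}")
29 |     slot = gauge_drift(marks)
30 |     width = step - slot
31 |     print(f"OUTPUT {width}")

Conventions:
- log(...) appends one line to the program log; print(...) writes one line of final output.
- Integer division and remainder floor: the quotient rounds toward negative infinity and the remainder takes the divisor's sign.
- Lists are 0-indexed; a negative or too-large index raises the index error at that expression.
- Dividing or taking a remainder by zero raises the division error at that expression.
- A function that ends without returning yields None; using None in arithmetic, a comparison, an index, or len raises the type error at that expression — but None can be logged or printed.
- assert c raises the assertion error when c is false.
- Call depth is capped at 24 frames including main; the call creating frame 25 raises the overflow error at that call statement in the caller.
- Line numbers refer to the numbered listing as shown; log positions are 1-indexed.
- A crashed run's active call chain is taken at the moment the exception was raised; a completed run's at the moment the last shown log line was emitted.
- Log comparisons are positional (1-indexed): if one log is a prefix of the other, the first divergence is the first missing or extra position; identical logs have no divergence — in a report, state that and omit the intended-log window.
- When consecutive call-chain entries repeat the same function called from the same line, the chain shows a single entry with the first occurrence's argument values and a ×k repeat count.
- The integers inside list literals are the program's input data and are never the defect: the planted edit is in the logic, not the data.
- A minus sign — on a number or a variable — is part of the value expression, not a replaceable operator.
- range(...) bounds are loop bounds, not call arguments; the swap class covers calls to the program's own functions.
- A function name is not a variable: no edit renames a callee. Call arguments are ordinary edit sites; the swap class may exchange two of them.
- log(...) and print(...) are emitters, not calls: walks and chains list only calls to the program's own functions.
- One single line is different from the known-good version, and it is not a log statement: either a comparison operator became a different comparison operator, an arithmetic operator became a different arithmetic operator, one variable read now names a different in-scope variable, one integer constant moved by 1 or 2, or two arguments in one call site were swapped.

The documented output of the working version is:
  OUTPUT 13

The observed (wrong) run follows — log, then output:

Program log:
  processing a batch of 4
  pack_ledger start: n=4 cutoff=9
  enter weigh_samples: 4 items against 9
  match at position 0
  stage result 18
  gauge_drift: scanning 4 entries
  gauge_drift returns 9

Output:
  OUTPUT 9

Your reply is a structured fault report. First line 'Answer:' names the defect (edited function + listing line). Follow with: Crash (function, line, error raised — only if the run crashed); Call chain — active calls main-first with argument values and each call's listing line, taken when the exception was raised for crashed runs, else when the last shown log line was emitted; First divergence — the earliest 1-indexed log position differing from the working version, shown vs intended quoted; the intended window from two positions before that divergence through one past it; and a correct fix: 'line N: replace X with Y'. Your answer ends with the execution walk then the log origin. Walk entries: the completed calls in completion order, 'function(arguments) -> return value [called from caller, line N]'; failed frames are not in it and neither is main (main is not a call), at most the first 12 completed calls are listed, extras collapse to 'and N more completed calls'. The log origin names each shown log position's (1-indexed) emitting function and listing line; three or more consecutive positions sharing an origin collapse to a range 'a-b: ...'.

Answer: the defect is in gauge_drift at line 18.
Core observation: Log line 7 is where behavior first shows: 'gauge_drift returns 9' appears instead of 'gauge_drift returns 5'.
Call chain: main -> gauge_drift([9, 5, 9, 8]) (called at line 29).
First divergence: position 7; shown 'gauge_drift returns 9' vs intended 'gauge_drift returns 5'.
Intended log window:
  5: stage result 18
  6: gauge_drift: scanning 4 entries
  7: gauge_drift returns 5
Execution walk:
  weigh_samples([9, 5, 9, 8], 9) -> 0  [called from pack_ledger, line 9]
  pack_ledger([9, 5, 9, 8], 9) -> 18  [called from main, line 27]
  gauge_drift([9, 5, 9, 8]) -> 9  [called from main, line 29]
Origin of each log line:
  1: from main, line 26
  2: from pack_ledger, line 8
  3: from weigh_samples, line 2
  4: from pack_ledger, line 10
  5: from main, line 28
  6: from gauge_drift, line 15
  7: from gauge_drift, line 20
A correct fix: line 18: replace `>` with `<`.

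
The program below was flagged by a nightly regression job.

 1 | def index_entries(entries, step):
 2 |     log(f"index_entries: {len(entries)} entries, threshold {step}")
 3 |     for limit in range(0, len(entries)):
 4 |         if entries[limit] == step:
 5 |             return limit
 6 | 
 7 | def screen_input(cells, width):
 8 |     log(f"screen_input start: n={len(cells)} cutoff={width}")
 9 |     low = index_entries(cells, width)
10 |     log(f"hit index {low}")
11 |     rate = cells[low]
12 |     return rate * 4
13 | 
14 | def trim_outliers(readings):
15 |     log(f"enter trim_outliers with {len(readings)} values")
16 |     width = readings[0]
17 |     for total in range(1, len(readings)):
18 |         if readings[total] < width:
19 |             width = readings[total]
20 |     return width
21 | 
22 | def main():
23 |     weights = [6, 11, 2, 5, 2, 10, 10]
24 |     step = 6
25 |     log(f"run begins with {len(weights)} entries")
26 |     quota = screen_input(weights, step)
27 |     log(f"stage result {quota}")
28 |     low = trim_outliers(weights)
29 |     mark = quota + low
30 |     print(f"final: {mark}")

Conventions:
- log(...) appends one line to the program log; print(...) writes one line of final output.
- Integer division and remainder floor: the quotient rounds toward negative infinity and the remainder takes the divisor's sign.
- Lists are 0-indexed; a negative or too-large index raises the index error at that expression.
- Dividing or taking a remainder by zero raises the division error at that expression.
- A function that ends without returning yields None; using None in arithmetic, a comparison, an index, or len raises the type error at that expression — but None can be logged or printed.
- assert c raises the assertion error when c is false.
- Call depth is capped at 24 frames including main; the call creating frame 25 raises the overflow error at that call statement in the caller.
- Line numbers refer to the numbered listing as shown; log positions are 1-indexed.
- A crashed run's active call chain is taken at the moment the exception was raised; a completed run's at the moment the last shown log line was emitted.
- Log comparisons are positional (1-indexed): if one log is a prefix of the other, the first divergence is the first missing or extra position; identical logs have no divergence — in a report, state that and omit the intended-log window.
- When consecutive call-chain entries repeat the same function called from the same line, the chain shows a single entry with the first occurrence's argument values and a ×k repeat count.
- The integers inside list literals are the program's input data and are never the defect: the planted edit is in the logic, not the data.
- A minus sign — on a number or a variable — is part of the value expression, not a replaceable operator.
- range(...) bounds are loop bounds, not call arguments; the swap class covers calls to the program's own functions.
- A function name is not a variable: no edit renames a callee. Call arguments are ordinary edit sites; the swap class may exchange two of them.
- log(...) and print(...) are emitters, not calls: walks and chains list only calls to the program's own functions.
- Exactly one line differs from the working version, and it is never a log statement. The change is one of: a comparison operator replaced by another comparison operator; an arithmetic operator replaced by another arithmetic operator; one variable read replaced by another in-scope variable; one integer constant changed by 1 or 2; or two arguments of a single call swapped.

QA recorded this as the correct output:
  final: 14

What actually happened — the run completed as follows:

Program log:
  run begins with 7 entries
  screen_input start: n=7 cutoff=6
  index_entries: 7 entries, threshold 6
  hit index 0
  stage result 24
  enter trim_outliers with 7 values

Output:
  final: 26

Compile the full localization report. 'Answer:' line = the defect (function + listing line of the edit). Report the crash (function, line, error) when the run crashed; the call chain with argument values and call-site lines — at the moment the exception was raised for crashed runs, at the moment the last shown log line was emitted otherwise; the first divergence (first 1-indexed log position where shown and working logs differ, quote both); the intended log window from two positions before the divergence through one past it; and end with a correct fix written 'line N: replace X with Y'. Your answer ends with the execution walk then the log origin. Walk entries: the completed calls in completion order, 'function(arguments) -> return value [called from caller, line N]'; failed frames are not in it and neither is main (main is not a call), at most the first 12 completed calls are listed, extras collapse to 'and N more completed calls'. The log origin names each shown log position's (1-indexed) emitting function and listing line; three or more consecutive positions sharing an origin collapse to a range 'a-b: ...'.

Answer: the defect is in screen_input at line 12.
The tell: Everything matches until log position 5, which reads 'stage result 24' in place of 'stage result 12'.
Call chain: main -> trim_outliers([6, 11, 2, 5, 2, 10, 10]) (called at line 28).
First divergence: position 5; shown 'stage result 24' vs intended 'stage result 12'.
Intended log window:
  3: index_entries: 7 entries, threshold 6
  4: hit index 0
  5: stage result 12
  6: enter trim_outliers with 7 values
Execution walk:
  index_entries([6, 11, 2, 5, 2, 10, 10], 6) -> 0  [called from screen_input, line 9]
  screen_input([6, 11, 2, 5, 2, 10, 10], 6) -> 24  [called from main, line 26]
  trim_outliers([6, 11, 2, 5, 2, 10, 10]) -> 2  [called from main, line 28]
Log origin:
  1 — main, line 25
  2 — screen_input, line 8
  3 — index_entries, line 2
  4 — screen_input, line 10
  5 — main, line 27
  6 — trim_outliers, line 15
A correct fix: line 12: replace `4` with `2`.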